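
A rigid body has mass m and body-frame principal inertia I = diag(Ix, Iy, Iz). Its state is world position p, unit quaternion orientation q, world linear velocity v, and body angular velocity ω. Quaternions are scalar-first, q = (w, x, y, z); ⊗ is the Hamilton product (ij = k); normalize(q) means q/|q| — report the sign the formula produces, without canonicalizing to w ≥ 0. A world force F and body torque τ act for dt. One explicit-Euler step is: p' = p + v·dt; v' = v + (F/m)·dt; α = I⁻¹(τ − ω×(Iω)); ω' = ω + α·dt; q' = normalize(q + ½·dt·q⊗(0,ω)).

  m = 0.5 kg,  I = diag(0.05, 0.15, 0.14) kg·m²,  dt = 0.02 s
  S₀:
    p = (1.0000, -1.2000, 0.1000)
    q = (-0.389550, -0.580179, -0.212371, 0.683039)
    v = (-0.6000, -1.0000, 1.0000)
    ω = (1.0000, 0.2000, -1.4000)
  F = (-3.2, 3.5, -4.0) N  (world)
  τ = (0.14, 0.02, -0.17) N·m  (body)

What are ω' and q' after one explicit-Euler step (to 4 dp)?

ω' = (1.0549, 0.1859, -1.4271)
q' = (-0.3737, -0.5824, -0.2144, 0.6894)

α = I⁻¹(τ − ω×Iω) = (2.7440, -0.7067, -1.3571)
ω' = ω + α·dt = (1.0549, 0.1859, -1.4271)
2q̇ = q⊗(0,ω) = (1.5789078, -0.2288384, -0.2071216, 0.6417052)
q + ½dt·q⊗(0,ω), renormalized = (-0.3737, -0.5824, -0.2144, 0.6894)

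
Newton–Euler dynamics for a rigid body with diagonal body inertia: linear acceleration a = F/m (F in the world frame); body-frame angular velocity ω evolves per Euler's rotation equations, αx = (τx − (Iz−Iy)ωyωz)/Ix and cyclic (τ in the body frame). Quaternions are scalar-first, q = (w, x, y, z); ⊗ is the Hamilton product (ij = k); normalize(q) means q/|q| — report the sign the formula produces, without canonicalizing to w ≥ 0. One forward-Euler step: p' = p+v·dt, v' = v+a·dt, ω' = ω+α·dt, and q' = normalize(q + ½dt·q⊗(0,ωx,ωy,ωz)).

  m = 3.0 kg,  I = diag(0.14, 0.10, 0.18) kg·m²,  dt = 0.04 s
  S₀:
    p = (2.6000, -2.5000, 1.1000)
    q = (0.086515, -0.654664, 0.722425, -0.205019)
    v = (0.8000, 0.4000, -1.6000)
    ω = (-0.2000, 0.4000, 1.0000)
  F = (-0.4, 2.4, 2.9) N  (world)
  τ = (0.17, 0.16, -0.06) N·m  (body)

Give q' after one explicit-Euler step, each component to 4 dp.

2q̇ = q⊗(0,ω) = (-0.2148838, 0.7871296, 0.7302738, -0.0308656)
updated quaternion q' = (0.0822, -0.6388, 0.7369, -0.2056)

q' = (0.0822, -0.6388, 0.7369, -0.2056)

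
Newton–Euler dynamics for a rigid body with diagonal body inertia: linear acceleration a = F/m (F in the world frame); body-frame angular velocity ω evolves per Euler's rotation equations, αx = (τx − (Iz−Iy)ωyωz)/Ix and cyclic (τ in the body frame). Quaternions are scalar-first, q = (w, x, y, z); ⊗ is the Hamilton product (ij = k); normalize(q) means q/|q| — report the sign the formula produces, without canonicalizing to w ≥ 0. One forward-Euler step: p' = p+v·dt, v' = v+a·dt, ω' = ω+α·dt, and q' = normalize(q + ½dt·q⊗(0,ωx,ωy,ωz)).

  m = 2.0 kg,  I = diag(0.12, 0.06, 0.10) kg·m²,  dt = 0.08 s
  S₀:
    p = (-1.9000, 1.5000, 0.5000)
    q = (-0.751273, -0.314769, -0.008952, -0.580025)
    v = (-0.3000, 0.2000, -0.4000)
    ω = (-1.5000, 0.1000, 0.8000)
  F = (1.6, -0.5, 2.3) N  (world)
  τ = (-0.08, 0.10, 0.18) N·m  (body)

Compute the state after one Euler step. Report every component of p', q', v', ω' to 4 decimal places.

(τ − ω×Iω)/I = (-0.6933, 2.0667, 1.7100)
new body rate ω' = (-1.5555, 0.2653, 0.9368)
2q̇ = q⊗(0,ω) = (-0.0072383, 1.1777504, 1.0467254, -0.6459233)
updated quaternion q' = (-0.7498, -0.2670, 0.0328, -0.6045)
p' = p + v·dt = (-1.9240, 1.5160, 0.4680)
new velocity v' = (-0.2360, 0.1800, -0.3080)

p' = (-1.9240, 1.5160, 0.4680)
q' = (-0.7498, -0.2670, 0.0328, -0.6045)
v' = (-0.2360, 0.1800, -0.3080)
ω' = (-1.5555, 0.2653, 0.9368)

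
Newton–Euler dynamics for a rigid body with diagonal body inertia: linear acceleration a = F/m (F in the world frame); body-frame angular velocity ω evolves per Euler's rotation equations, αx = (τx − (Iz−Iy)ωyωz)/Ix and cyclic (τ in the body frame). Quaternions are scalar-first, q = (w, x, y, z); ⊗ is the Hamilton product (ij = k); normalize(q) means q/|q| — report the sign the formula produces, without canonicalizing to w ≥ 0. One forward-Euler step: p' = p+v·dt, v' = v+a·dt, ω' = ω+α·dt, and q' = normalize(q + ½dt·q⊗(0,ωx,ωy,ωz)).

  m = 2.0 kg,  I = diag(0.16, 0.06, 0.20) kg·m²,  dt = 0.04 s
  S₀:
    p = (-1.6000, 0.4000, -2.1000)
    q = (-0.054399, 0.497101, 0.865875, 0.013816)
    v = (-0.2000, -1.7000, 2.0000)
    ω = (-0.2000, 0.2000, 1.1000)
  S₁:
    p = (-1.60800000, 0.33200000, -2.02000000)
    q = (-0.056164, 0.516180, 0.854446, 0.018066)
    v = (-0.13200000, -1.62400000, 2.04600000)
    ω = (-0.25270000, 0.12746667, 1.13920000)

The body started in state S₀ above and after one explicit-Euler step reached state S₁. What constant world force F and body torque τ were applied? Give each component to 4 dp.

F = (3.4000, 3.8000, 2.3000)
τ = (-0.1800, -0.1000, 0.2000)

rate change Δω = (-0.05270000, -0.07253333, 0.03920000)
gyro term ω₀×Iω₀ = (0.0308, 0.0088, 0.0040)
τ = I·(Δω/dt) + ω₀×(Iω₀) = (-0.1800, -0.1000, 0.2000)
Δv = v₁−v₀ = (0.06800000, 0.07600000, 0.04600000)
m·(v₁−v₀)/dt = (3.4000, 3.8000, 2.3000)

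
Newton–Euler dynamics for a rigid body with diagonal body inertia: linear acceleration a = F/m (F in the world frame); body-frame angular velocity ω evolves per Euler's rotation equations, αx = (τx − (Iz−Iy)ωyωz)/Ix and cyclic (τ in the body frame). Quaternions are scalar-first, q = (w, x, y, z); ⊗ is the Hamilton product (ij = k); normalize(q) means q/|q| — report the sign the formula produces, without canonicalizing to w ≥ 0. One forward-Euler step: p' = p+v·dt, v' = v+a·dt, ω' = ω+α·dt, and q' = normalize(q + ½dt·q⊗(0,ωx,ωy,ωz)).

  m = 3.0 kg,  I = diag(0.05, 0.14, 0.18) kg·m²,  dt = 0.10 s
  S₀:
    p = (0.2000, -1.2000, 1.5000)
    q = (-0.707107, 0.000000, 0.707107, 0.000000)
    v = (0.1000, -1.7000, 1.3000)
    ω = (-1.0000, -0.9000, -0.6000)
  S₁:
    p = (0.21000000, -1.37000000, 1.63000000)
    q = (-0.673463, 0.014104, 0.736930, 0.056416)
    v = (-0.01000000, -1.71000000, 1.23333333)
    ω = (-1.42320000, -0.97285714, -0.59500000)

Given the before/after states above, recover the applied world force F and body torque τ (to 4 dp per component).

rate change Δω = (-0.42320000, -0.07285714, 0.00500000)
ω₀×(Iω₀) = (0.0216, -0.0780, 0.0810)
τ = I·(Δω/dt) + ω₀×(Iω₀) = (-0.1900, -0.1800, 0.0900)
Δv = v₁−v₀ = (-0.11000000, -0.01000000, -0.06666667)
m·(v₁−v₀)/dt = (-3.3000, -0.3000, -2.0000)

F = (-3.3000, -0.3000, -2.0000)
τ = (-0.1900, -0.1800, 0.0900)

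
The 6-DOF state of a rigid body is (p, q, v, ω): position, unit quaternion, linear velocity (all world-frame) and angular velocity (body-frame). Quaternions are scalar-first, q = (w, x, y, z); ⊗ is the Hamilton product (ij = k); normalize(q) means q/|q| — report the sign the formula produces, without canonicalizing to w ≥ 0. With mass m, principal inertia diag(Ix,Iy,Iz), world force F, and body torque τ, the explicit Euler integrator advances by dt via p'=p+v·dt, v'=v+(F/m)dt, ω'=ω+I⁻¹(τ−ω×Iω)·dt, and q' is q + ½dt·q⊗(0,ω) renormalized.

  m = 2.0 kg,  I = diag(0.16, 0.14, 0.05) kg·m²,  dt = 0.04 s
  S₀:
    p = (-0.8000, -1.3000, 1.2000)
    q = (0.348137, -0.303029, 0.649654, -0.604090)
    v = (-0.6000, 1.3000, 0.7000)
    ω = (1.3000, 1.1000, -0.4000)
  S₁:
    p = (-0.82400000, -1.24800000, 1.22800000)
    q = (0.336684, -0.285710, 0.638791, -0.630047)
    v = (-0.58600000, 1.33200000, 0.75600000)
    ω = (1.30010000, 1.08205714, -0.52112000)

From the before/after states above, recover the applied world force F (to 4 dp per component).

F = (0.7000, 1.6000, 2.8000)

Δv = v₁−v₀ = (0.01400000, 0.03200000, 0.05600000)
F = m·Δv/dt = (0.7000, 1.6000, 2.8000)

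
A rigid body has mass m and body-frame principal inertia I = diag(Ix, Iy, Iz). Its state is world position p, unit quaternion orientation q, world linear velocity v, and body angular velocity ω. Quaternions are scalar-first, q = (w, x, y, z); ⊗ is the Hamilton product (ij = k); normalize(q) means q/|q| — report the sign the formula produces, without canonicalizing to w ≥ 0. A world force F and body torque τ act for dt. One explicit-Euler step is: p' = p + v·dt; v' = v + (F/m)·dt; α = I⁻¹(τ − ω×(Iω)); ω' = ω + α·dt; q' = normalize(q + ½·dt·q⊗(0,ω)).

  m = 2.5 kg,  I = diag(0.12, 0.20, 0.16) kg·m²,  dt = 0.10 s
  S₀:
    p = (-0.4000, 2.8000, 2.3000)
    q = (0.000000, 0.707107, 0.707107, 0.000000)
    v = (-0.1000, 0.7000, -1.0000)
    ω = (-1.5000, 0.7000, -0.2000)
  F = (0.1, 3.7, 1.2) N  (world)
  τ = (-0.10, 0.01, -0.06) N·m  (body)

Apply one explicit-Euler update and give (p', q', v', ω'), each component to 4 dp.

precession coupling ω×(Iω) = (0.0056, -0.0120, -0.0840)
α = I⁻¹(τ − ω×Iω) = (-0.8800, 0.1100, 0.1500)
ω' = ω + α·dt = (-1.5880, 0.7110, -0.1850)
Hamilton product q⊗(0,ω) = (0.5656856, -0.1414214, 0.1414214, 1.5556354)
q' = normalize(q + ½dt·q⊗(0,ω)) = (0.0282, 0.6976, 0.7117, 0.0775)
linear accel F/m = (0.0400, 1.4800, 0.4800)
p + v·dt = (-0.4100, 2.8700, 2.2000)
v + (F/m)dt = (-0.0960, 0.8480, -0.9520)

p' = (-0.4100, 2.8700, 2.2000)
q' = (0.0282, 0.6976, 0.7117, 0.0775)
v' = (-0.0960, 0.8480, -0.9520)
ω' = (-1.5880, 0.7110, -0.1850)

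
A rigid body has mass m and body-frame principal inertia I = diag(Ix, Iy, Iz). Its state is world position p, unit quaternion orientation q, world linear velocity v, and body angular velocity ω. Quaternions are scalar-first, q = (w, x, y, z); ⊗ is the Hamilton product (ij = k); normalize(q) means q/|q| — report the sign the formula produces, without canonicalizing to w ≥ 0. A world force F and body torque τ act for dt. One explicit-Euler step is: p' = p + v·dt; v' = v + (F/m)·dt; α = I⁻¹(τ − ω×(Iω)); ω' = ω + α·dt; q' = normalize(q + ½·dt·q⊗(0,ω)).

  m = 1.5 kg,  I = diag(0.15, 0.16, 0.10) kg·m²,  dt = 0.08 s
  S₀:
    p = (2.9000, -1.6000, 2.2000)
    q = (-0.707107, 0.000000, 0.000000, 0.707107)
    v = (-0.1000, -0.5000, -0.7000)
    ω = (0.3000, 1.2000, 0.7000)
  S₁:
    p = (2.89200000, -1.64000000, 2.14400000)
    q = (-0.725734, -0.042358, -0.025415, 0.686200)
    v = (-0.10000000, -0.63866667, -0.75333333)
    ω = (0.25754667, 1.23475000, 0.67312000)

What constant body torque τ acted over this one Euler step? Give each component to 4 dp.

rate change Δω = (-0.04245333, 0.03475000, -0.02688000)
precession coupling = (-0.0504, 0.0105, 0.0036)
I·α + gyro = (-0.1300, 0.0800, -0.0300)

τ = (-0.1300, 0.0800, -0.0300)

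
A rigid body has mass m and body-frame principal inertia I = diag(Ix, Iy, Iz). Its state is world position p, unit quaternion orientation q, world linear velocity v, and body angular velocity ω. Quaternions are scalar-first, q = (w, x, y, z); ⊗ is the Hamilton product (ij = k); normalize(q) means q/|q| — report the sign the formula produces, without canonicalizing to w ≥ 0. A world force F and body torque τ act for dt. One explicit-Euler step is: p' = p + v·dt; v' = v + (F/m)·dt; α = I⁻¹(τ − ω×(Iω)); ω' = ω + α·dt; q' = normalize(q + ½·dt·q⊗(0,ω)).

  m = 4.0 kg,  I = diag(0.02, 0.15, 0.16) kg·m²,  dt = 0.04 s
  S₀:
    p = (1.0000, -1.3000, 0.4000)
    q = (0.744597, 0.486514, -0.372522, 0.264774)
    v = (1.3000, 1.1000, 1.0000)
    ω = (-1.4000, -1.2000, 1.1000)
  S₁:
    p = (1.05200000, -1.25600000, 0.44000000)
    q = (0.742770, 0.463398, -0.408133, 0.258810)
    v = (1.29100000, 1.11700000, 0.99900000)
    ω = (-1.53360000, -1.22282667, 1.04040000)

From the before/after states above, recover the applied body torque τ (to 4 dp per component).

τ = (-0.0800, 0.1300, -0.0200)

rate change Δω = (-0.13360000, -0.02282667, -0.05960000)
I·α + gyro = (-0.0800, 0.1300, -0.0200)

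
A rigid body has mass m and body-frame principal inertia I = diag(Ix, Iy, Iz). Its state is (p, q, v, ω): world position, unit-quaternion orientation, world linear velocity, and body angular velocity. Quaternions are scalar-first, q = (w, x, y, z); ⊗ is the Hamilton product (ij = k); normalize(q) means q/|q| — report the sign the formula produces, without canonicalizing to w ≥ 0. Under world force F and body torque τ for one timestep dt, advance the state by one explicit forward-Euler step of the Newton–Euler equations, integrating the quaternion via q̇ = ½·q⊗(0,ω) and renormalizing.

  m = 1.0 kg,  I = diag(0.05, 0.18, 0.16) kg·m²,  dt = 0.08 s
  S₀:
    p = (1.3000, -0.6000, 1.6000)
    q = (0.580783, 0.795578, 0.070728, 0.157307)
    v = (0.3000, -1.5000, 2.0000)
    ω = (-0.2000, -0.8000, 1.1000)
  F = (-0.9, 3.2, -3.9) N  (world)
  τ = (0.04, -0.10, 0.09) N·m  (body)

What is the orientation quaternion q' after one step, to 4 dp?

q' = (0.5816, 0.7979, 0.0159, 0.1577)

Hamilton product q⊗(0,ω) = (0.0426603, 0.0874898, -1.3712236, 0.0165445)
q' = normalize(q + ½dt·q⊗(0,ω)) = (0.5816, 0.7979, 0.0159, 0.1577)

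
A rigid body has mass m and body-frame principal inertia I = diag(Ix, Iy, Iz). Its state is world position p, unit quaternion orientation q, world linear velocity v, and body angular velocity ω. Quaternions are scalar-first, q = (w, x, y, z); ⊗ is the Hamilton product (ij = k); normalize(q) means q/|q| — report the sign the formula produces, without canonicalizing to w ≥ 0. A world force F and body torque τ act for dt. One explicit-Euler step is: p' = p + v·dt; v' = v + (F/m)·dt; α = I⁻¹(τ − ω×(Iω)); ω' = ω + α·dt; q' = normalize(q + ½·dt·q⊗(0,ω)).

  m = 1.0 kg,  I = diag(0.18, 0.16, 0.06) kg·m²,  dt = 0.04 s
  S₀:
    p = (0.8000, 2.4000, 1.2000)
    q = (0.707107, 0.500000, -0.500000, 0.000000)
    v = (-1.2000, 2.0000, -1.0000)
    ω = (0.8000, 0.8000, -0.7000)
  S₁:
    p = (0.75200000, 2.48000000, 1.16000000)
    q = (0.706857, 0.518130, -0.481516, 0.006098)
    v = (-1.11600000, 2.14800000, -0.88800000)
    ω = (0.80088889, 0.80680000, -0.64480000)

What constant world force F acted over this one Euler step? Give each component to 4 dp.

v₁ − v₀ = (0.08400000, 0.14800000, 0.11200000)
applied force F = (2.1000, 3.7000, 2.8000)

F = (2.1000, 3.7000, 2.8000)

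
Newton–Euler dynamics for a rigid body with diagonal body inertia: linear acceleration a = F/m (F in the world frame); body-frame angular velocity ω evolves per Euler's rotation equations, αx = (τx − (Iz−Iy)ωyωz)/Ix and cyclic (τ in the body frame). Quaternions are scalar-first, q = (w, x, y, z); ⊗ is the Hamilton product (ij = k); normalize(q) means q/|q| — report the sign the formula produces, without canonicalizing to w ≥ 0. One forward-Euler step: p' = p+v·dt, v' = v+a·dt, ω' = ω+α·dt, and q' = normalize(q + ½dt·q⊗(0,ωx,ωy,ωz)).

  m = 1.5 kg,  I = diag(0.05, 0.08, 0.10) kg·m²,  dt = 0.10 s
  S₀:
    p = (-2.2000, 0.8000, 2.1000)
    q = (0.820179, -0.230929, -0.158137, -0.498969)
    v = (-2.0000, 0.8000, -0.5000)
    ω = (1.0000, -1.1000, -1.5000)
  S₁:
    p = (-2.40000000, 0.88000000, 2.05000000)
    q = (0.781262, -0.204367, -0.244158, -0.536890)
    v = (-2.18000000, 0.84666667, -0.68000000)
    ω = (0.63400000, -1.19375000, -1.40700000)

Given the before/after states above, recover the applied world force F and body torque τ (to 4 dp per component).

F = (-2.7000, 0.7000, -2.7000)
τ = (-0.1500, 0.0000, 0.0600)

Δω = ω₁−ω₀ = (-0.36600000, -0.09375000, 0.09300000)
precession coupling = (0.0330, 0.0750, -0.0330)
I·α + gyro = (-0.1500, 0.0000, 0.0600)
v₁ − v₀ = (-0.18000000, 0.04666667, -0.18000000)
F = m·Δv/dt = (-2.7000, 0.7000, -2.7000)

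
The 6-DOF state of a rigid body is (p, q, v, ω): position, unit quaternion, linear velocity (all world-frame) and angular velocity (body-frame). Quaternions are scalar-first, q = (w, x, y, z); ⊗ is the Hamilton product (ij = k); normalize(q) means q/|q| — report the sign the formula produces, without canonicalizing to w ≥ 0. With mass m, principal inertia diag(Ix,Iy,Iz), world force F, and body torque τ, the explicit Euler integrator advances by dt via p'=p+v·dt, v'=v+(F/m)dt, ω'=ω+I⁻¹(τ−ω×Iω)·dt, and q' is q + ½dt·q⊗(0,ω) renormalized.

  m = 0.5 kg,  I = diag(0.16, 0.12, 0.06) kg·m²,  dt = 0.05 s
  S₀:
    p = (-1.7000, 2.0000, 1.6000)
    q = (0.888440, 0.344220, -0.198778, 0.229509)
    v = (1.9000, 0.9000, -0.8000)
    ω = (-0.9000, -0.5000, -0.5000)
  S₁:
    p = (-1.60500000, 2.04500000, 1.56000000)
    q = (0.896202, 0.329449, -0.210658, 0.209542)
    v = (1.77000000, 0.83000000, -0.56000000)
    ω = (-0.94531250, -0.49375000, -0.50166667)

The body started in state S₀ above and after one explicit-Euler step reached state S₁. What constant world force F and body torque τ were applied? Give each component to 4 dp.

F = (-1.3000, -0.7000, 2.4000)
τ = (-0.1600, 0.0600, -0.0200)

Δv = v₁−v₀ = (-0.13000000, -0.07000000, 0.24000000)
m·(v₁−v₀)/dt = (-1.3000, -0.7000, 2.4000)
Δω = ω₁−ω₀ = (-0.04531250, 0.00625000, -0.00166667)
I·α + gyro = (-0.1600, 0.0600, -0.0200)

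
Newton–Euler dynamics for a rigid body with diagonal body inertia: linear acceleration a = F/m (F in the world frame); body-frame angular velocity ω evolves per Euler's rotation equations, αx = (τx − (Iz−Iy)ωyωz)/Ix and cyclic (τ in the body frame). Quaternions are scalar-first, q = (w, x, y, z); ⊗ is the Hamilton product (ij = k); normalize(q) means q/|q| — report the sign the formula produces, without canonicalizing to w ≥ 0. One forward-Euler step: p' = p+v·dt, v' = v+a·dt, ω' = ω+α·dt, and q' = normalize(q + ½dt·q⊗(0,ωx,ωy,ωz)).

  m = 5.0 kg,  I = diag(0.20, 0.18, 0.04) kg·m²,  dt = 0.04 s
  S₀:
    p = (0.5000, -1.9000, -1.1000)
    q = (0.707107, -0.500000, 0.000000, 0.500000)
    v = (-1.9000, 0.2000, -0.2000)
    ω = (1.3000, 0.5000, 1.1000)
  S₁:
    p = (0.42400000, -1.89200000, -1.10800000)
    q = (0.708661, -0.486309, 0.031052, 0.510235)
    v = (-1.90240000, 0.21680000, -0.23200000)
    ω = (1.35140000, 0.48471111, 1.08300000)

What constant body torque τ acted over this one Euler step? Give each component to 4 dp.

Δω = ω₁−ω₀ = (0.05140000, -0.01528889, -0.01700000)
precession coupling = (-0.0770, 0.2288, -0.0130)
I·α + gyro = (0.1800, 0.1600, -0.0300)

τ = (0.1800, 0.1600, -0.0300)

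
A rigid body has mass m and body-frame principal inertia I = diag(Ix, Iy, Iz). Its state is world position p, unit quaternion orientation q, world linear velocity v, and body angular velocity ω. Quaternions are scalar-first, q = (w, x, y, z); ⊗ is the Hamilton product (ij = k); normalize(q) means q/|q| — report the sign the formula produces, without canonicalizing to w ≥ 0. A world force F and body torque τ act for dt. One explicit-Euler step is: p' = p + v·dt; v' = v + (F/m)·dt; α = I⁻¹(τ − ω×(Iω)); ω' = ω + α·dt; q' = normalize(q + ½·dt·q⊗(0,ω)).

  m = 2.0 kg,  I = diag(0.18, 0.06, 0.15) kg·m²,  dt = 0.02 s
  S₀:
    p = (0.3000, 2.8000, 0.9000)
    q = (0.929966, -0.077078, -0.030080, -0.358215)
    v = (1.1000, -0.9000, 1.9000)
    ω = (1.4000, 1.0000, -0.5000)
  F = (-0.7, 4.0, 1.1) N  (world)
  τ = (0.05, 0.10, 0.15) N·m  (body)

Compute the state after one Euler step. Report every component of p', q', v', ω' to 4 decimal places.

p' = (0.3220, 2.7820, 0.9380)
q' = (0.9294, -0.0603, -0.0262, -0.3632)
v' = (1.0930, -0.8600, 1.9110)
ω' = (1.4106, 1.0403, -0.4576)

linear accel F/m = (-0.3500, 2.0000, 0.5500)
p + v·dt = (0.3220, 2.7820, 0.9380)
v' = v + a·dt = (1.0930, -0.8600, 1.9110)
angular accel α = (0.5278, 2.0167, 2.1200)
new body rate ω' = (1.4106, 1.0403, -0.4576)
q⊗(0,ω) = (-0.0411183, 1.6752074, 0.3899260, -0.4999490)
q + ½dt·q⊗(0,ω), renormalized = (0.9294, -0.0603, -0.0262, -0.3632)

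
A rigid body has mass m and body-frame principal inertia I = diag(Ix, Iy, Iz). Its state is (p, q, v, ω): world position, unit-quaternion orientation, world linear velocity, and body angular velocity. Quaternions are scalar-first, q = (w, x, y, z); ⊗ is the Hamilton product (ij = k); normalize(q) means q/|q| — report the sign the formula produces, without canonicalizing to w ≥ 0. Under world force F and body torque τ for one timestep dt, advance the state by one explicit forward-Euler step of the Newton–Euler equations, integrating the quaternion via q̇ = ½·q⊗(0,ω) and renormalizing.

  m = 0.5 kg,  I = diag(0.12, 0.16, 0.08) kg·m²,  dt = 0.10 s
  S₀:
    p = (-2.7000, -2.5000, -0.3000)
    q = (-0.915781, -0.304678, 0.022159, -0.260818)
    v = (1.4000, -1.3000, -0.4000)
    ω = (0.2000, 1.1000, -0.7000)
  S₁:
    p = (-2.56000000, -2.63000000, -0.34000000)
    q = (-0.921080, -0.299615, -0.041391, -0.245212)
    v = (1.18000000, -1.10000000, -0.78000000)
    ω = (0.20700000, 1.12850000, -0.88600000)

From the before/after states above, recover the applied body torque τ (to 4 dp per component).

Δω = ω₁−ω₀ = (0.00700000, 0.02850000, -0.18600000)
ω₀×(Iω₀) = (0.0616, -0.0056, 0.0088)
I·α + gyro = (0.0700, 0.0400, -0.1400)

τ = (0.0700, 0.0400, -0.1400)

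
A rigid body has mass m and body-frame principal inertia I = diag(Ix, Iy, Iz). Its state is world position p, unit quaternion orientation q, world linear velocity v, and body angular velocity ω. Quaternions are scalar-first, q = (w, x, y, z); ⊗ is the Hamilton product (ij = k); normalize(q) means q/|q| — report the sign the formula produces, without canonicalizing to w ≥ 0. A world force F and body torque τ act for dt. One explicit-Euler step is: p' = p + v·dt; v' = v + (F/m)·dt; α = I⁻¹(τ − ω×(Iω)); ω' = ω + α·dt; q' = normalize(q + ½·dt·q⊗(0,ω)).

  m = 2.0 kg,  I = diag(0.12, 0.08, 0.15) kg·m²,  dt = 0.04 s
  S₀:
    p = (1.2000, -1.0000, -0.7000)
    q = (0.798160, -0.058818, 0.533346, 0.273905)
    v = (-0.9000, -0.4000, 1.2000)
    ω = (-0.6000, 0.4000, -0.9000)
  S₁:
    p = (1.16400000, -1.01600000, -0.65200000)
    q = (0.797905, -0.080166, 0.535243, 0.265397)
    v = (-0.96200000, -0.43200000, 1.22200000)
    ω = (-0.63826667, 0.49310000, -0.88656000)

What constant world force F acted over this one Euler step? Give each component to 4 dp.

v₁ − v₀ = (-0.06200000, -0.03200000, 0.02200000)
F = m·Δv/dt = (-3.1000, -1.6000, 1.1000)

F = (-3.1000, -1.6000, 1.1000)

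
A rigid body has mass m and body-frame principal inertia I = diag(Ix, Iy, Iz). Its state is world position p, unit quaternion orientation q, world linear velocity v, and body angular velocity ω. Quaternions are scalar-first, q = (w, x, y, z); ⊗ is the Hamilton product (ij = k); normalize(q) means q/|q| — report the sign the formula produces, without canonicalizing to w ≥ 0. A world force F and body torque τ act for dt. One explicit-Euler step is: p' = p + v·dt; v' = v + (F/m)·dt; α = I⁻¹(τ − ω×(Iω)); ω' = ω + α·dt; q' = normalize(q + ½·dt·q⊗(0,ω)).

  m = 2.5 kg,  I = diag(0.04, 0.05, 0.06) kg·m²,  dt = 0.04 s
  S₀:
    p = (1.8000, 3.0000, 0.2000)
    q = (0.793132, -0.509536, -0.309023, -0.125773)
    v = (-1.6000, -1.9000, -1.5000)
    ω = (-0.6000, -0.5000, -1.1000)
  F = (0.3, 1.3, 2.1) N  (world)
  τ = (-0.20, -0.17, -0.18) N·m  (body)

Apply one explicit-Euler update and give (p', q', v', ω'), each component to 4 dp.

p' = (1.7360, 2.9240, 0.1400)
q' = (0.7809, -0.5133, -0.3265, -0.1418)
v' = (-1.5952, -1.8792, -1.4664)
ω' = (-0.8055, -0.6254, -1.2220)

new position p' = (1.7360, 2.9240, 0.1400)
new velocity v' = (-1.5952, -1.8792, -1.4664)
gyro term ω×Iω = (0.0055, -0.0132, 0.0030)
angular accel α = (-5.1375, -3.1360, -3.0500)
ω' = ω + α·dt = (-0.8055, -0.6254, -1.2220)
2q̇ = q⊗(0,ω) = (-0.5985834, -0.1988404, -0.8815918, -0.8030910)
updated quaternion q' = (0.7809, -0.5133, -0.3265, -0.1418)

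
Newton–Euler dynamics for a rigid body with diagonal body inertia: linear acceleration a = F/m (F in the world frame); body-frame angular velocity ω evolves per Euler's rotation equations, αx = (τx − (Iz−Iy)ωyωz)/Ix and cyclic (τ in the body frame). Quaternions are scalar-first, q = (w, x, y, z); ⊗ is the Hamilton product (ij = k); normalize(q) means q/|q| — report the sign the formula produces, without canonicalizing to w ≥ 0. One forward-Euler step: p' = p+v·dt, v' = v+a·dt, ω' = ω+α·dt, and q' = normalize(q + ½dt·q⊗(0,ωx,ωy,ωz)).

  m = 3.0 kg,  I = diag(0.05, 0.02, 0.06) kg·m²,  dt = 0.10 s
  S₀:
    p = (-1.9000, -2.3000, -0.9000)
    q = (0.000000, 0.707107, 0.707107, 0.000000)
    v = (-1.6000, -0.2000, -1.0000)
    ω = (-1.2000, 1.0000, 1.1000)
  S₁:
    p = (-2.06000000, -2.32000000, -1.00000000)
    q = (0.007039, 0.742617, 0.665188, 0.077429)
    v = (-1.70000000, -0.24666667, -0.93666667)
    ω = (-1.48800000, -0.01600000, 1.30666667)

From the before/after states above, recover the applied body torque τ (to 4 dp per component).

τ = (-0.1000, -0.1900, 0.1600)

Δω = ω₁−ω₀ = (-0.28800000, -1.01600000, 0.20666667)
gyro term ω₀×Iω₀ = (0.0440, 0.0132, 0.0360)
I·α + gyro = (-0.1000, -0.1900, 0.1600)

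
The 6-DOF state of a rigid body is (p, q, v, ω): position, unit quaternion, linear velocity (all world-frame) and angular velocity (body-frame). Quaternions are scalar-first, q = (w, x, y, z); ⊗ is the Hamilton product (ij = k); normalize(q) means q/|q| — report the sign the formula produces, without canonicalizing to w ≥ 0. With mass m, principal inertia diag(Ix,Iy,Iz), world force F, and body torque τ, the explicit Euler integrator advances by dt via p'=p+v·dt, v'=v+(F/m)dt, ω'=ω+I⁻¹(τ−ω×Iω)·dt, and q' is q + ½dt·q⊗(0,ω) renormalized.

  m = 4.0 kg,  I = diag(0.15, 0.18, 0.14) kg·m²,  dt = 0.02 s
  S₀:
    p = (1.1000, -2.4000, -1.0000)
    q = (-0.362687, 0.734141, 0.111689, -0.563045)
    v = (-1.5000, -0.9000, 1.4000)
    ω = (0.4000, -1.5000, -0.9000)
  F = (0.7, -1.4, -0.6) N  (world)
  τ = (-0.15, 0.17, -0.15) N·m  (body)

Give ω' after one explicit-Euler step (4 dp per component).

gyro term ω×Iω = (-0.0540, -0.0036, -0.0180)
α = I⁻¹(τ − ω×Iω) = (-0.6400, 0.9644, -0.9429)
ω + α·dt = (0.3872, -1.4807, -0.9189)

ω' = (0.3872, -1.4807, -0.9189)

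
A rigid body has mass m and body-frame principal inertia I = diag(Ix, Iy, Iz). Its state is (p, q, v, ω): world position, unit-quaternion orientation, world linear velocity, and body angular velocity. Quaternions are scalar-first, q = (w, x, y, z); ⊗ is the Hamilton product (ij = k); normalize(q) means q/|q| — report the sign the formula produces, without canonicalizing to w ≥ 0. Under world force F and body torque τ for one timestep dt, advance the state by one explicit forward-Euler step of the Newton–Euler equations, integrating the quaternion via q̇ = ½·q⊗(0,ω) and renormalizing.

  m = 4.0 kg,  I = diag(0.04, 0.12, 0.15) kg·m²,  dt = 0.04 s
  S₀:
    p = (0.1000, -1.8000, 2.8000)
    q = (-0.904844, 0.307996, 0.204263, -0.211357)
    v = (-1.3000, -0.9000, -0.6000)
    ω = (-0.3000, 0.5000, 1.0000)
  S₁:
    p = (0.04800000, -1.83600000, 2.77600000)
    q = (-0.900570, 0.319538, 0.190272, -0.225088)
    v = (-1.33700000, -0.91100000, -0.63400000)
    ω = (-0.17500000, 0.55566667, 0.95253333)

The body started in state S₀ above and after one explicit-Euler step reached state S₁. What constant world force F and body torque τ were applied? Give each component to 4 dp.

Δω = ω₁−ω₀ = (0.12500000, 0.05566667, -0.04746667)
precession coupling = (0.0150, 0.0330, -0.0120)
applied torque τ = (0.1400, 0.2000, -0.1900)
Δv = v₁−v₀ = (-0.03700000, -0.01100000, -0.03400000)
applied force F = (-3.7000, -1.1000, -3.4000)

F = (-3.7000, -1.1000, -3.4000)
τ = (0.1400, 0.2000, -0.1900)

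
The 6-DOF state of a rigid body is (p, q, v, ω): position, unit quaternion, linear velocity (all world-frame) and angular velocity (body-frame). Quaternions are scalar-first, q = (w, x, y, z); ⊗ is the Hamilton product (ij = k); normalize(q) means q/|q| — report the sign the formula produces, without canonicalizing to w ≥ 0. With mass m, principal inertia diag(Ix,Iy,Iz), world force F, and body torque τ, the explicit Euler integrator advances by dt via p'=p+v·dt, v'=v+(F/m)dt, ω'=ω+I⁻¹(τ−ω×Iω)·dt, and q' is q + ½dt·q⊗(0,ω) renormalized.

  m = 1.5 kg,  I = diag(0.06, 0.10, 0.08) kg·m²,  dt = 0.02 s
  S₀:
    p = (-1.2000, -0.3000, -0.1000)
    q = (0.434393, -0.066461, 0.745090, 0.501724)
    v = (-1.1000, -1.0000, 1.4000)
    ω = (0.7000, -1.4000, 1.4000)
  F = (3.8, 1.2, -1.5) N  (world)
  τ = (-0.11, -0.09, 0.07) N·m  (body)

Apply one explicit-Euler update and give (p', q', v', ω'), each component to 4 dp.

a = (2.5333, 0.8000, -1.0000)
new position p' = (-1.2220, -0.3200, -0.0720)
v' = v + a·dt = (-1.0493, -0.9840, 1.3800)
gyro term ω×Iω = (0.0392, -0.0196, -0.0392)
(τ − ω×Iω)/I = (-2.4867, -0.7040, 1.3650)
ω' = ω + α·dt = (0.6503, -1.4141, 1.4273)
Hamilton product q⊗(0,ω) = (0.3872351, 2.0496147, -0.1638980, 0.1796326)
q' = normalize(q + ½dt·q⊗(0,ω)) = (0.4382, -0.0460, 0.7433, 0.5034)

p' = (-1.2220, -0.3200, -0.0720)
q' = (0.4382, -0.0460, 0.7433, 0.5034)
v' = (-1.0493, -0.9840, 1.3800)
ω' = (0.6503, -1.4141, 1.4273)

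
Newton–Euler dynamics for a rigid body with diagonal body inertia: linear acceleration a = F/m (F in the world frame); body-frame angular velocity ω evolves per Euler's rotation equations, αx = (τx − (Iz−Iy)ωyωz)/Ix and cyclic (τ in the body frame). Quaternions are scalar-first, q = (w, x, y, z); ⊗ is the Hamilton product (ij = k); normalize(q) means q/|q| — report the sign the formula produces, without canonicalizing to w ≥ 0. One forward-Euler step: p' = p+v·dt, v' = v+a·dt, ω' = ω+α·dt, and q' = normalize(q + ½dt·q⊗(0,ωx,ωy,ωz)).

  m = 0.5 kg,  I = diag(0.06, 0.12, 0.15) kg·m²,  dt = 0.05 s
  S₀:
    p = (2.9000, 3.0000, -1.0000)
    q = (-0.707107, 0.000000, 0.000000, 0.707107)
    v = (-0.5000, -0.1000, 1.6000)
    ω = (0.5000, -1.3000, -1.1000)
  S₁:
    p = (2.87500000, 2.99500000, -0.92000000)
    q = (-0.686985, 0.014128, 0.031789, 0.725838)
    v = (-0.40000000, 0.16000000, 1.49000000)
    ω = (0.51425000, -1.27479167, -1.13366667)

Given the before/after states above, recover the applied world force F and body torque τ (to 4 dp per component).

velocity change Δv = (0.10000000, 0.26000000, -0.11000000)
m·(v₁−v₀)/dt = (1.0000, 2.6000, -1.1000)
ω₁ − ω₀ = (0.01425000, 0.02520833, -0.03366667)
gyro term ω₀×Iω₀ = (0.0429, 0.0495, -0.0390)
applied torque τ = (0.0600, 0.1100, -0.1400)

F = (1.0000, 2.6000, -1.1000)
τ = (0.0600, 0.1100, -0.1400)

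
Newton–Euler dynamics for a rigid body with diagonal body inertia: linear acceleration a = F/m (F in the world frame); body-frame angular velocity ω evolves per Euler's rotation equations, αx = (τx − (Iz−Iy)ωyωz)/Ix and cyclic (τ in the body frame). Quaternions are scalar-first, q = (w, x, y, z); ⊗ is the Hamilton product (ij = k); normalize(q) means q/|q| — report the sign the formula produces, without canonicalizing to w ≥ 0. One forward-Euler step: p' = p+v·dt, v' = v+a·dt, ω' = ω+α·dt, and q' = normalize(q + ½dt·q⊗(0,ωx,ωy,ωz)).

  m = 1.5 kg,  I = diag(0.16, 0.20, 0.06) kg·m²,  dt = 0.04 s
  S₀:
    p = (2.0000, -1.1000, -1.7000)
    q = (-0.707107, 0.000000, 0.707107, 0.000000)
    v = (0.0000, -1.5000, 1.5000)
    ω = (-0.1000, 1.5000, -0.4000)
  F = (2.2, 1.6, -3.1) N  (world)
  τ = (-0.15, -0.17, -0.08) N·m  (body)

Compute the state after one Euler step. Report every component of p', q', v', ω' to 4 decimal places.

p' = (2.0000, -1.1600, -1.6400)
q' = (-0.7280, -0.0042, 0.6856, 0.0071)
v' = (0.0587, -1.4573, 1.4173)
ω' = (-0.1585, 1.4652, -0.4493)

p' = p + v·dt = (2.0000, -1.1600, -1.6400)
v + (F/m)dt = (0.0587, -1.4573, 1.4173)
α = I⁻¹(τ − ω×Iω) = (-1.4625, -0.8700, -1.2333)
ω + α·dt = (-0.1585, 1.4652, -0.4493)
2q̇ = q⊗(0,ω) = (-1.0606605, -0.2121321, -1.0606605, 0.3535535)
updated quaternion q' = (-0.7280, -0.0042, 0.6856, 0.0071)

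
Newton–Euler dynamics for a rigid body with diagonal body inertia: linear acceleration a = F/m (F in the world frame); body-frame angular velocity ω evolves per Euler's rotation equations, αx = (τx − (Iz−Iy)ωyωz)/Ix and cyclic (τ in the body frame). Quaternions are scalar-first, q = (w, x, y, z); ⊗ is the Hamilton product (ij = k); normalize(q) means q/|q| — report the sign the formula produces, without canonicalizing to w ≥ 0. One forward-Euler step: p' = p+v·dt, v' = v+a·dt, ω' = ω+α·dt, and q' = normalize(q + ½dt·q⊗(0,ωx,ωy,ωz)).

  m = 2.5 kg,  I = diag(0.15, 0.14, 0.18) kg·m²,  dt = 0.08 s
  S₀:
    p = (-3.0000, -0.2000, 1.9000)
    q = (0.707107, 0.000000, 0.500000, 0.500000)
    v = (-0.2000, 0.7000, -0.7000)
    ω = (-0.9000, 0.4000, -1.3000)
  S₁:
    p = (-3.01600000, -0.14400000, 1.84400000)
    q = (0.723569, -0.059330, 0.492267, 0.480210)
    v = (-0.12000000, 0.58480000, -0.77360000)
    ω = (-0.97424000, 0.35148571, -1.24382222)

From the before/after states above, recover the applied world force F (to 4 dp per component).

v₁ − v₀ = (0.08000000, -0.11520000, -0.07360000)
m·(v₁−v₀)/dt = (2.5000, -3.6000, -2.3000)

F = (2.5000, -3.6000, -2.3000)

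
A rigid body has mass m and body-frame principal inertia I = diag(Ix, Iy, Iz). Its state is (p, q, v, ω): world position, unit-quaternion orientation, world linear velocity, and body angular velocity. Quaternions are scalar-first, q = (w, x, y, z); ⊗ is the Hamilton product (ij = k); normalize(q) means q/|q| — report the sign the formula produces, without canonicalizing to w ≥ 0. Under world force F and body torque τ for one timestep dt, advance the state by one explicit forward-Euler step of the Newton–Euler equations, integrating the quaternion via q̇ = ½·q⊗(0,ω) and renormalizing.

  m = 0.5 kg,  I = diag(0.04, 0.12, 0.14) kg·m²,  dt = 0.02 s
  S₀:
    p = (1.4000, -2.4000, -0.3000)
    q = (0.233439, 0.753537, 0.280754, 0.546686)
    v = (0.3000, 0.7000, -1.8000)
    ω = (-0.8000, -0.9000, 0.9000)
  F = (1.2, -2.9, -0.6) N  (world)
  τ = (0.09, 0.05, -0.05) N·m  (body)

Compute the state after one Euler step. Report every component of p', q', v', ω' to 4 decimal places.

gyro term ω×Iω = (-0.0162, 0.0720, 0.0576)
(τ − ω×Iω)/I = (2.6550, -0.1833, -0.7686)
ω' = ω + α·dt = (-0.7469, -0.9037, 0.8846)
2q̇ = q⊗(0,ω) = (0.3634908, 0.5579448, -1.3256272, -0.2434850)
updated quaternion q' = (0.2370, 0.7590, 0.2675, 0.5442)
a = F/m = (2.4000, -5.8000, -1.2000)
new position p' = (1.4060, -2.3860, -0.3360)
v + (F/m)dt = (0.3480, 0.5840, -1.8240)

p' = (1.4060, -2.3860, -0.3360)
q' = (0.2370, 0.7590, 0.2675, 0.5442)
v' = (0.3480, 0.5840, -1.8240)
ω' = (-0.7469, -0.9037, 0.8846)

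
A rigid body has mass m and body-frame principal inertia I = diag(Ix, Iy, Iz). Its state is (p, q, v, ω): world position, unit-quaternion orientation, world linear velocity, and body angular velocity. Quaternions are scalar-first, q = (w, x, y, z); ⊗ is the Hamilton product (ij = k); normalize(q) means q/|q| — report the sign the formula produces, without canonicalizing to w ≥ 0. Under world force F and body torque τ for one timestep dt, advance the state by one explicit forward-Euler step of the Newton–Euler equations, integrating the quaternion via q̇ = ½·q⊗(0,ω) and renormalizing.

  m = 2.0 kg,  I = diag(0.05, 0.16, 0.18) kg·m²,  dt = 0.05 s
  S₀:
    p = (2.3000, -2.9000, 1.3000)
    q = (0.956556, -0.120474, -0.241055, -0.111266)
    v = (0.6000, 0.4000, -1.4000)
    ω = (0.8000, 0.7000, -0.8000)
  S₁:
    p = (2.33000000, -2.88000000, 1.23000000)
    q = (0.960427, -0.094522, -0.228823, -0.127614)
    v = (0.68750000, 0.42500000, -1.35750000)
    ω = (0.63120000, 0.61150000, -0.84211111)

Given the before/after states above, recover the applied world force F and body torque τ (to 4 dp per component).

F = (3.5000, 1.0000, 1.7000)
τ = (-0.1800, -0.2000, -0.0900)

Δv = v₁−v₀ = (0.08750000, 0.02500000, 0.04250000)
applied force F = (3.5000, 1.0000, 1.7000)
ω₁ − ω₀ = (-0.16880000, -0.08850000, -0.04211111)
ω₀×(Iω₀) = (-0.0112, 0.0832, 0.0616)
τ = I·(Δω/dt) + ω₀×(Iω₀) = (-0.1800, -0.2000, -0.0900)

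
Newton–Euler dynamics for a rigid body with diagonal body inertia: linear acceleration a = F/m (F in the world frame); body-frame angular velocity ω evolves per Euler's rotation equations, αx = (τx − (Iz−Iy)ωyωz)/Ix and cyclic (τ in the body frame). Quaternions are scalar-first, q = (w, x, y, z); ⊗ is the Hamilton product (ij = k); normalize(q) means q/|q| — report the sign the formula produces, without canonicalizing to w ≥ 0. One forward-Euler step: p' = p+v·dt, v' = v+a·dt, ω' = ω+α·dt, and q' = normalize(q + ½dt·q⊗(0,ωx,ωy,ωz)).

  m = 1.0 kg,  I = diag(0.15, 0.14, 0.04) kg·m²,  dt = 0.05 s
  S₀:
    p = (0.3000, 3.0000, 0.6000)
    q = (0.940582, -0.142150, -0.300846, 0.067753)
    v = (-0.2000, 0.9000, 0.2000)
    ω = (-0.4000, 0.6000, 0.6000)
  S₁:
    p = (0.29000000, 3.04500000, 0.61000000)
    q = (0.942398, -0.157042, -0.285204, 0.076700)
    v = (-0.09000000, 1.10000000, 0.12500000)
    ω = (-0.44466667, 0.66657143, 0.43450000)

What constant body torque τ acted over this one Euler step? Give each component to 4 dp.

τ = (-0.1700, 0.1600, -0.1300)

Δω = ω₁−ω₀ = (-0.04466667, 0.06657143, -0.16550000)
gyro term ω₀×Iω₀ = (-0.0360, -0.0264, 0.0024)
I·α + gyro = (-0.1700, 0.1600, -0.1300)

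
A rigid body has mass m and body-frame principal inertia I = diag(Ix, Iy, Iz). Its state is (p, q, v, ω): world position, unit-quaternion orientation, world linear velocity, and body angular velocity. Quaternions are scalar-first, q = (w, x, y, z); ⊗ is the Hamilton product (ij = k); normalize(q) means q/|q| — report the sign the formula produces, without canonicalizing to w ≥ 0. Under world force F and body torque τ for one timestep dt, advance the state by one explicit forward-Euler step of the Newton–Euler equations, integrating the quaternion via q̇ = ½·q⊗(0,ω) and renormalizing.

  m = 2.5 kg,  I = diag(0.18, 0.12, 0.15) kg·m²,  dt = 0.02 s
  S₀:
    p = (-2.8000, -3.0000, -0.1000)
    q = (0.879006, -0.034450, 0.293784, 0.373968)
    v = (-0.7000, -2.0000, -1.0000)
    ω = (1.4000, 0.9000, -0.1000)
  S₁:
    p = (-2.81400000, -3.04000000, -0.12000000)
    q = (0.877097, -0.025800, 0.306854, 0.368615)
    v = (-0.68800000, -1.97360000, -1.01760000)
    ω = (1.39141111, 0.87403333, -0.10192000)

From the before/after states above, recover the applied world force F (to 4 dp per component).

F = (1.5000, 3.3000, -2.2000)

v₁ − v₀ = (0.01200000, 0.02640000, -0.01760000)
m·(v₁−v₀)/dt = (1.5000, 3.3000, -2.2000)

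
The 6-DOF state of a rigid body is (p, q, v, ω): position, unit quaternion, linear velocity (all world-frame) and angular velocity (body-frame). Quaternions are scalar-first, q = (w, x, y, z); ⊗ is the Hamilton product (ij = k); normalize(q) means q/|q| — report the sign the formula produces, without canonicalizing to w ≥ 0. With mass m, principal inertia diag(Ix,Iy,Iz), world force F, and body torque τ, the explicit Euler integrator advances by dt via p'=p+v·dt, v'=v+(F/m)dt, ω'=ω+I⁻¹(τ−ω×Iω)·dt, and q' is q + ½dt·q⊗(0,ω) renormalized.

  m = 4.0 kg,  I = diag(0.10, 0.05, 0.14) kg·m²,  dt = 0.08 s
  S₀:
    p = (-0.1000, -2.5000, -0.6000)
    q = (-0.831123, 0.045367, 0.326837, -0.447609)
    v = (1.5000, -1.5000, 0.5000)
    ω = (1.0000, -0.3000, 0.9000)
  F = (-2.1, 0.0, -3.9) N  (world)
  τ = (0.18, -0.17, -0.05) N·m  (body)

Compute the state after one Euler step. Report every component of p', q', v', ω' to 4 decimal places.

new position p' = (0.0200, -2.6200, -0.5600)
v' = v + a·dt = (1.4580, -1.5000, 0.4220)
gyro term ω×Iω = (-0.0243, -0.0360, 0.0150)
angular accel α = (2.0430, -2.6800, -0.4643)
ω' = ω + α·dt = (1.1634, -0.5144, 0.8629)
q⊗(0,ω) = (0.4555322, -0.6712524, -0.2391024, -1.0884578)
q' = normalize(q + ½dt·q⊗(0,ω)) = (-0.8117, 0.0185, 0.3168, -0.4904)

p' = (0.0200, -2.6200, -0.5600)
q' = (-0.8117, 0.0185, 0.3168, -0.4904)
v' = (1.4580, -1.5000, 0.4220)
ω' = (1.1634, -0.5144, 0.8629)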